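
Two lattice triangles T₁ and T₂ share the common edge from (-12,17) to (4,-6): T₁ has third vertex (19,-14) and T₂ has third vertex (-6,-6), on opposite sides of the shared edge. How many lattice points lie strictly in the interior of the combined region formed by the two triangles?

The union is the simple quadrilateral with vertices (-12,17), (19,-14), (4,-6), (-6,-6) in order.
By the shoelace formula, twice the signed area is |((-12)·(-14) − 19·17) + (19·(-6) − 4·(-14)) + (4·(-6) − (-6)·(-6)) + ((-6)·17 − (-12)·(-6))| = 447, so the area is 223.5.
Along each edge there are gcd(|Δx|,|Δy|)+1 lattice points, so counting each shared vertex once the boundary has gcd(31,31) + gcd(15,8) + gcd(10,0) + gcd(6,23) = 31+1+10+1 = 43.
By Pick's theorem I = A − B/2 + 1 = 223.5 − 43/2 + 1 = 203.

203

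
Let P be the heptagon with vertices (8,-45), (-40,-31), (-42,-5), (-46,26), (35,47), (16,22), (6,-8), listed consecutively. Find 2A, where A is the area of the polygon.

By the shoelace formula, twice the signed area is |(8·(-31) − (-40)·(-45)) + ((-40)·(-5) − (-42)·(-31)) + ((-42)·26 − (-46)·(-5)) + ((-46)·47 − 35·26) + (35·22 − 16·47) + (16·(-8) − 6·22) + (6·(-45) − 8·(-8))| = 7992, so the area is 3996.

7992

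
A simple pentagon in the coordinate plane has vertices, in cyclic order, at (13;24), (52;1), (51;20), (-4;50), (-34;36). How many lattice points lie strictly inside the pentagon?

By the shoelace formula, twice the signed area is |[13·1 − 52·24] + [52·20 − 51·1] + [51·50 − (-4)·20] + [(-4)·36 − (-34)·50] + [(-34)·24 − 13·36]| = 2656, so the area is 1328.
The number of boundary lattice points is Σ gcd(|Δx|,|Δy|) = gcd(39,23) + gcd(1,19) + gcd(55,30) + gcd(30,14) + gcd(47,12) = 1+1+5+2+1 = 10.
By Pick's theorem A = I + B/2 − 1, so I = 1328 − 10/2 + 1 = 1324.

1324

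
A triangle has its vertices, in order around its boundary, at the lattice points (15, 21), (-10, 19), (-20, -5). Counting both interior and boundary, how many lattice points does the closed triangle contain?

By the shoelace formula, twice the signed area is |[15·19 − (-10)·21] + [(-10)·(-5) − (-20)·19] + [(-20)·21 − 15·(-5)]| = 580, so the area is 290.
Summing gcd(|Δx|,|Δy|) over the edges gives the boundary count: gcd(25,2) + gcd(10,24) + gcd(35,26) = 1+2+1 = 4.
Pick's theorem gives I = A − B/2 + 1 = 290 − 4/2 + 1 = 289, so the closed region contains I + B = 289 + 4 = 293 lattice points.

293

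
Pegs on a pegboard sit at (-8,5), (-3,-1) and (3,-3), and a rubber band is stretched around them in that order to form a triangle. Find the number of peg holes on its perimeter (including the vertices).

4

The number of boundary lattice points is Σ gcd(|Δx|,|Δy|) = gcd(5,6) + gcd(6,2) + gcd(11,8) = 1+2+1 = 4.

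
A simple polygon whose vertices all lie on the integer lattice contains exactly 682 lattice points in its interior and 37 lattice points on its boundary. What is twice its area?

By Pick's theorem, A = I + B/2 − 1 = 682 + 37/2 − 1 = 1399/2.
Hence 2A = 1399.

1399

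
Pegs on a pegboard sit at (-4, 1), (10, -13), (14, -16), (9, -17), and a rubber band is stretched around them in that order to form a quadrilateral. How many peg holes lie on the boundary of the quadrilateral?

Along each edge there are gcd(|Δx|,|Δy|)+1 lattice points, so counting each shared vertex once the boundary has gcd(14,14) + gcd(4,3) + gcd(5,1) + gcd(13,18) = 14+1+1+1 = 17.

17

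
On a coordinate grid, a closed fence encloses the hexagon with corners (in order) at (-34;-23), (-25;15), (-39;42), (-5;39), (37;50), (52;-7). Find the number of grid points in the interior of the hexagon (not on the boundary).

Using the shoelace formula, 2A = |((-34)·15 − (-25)·(-23)) + ((-25)·42 − (-39)·15) + ((-39)·39 − (-5)·42) + ((-5)·50 − 37·39) + (37·(-7) − 52·50) + (52·(-23) − (-34)·(-7))| = 8847, so the area is 4423.5.
Summing gcd(|Δx|,|Δy|) over the edges gives the boundary count: gcd(9,38) + gcd(14,27) + gcd(34,3) + gcd(42,11) + gcd(15,57) + gcd(86,16) = 1+1+1+1+3+2 = 9.
Pick's theorem gives I = A − B/2 + 1 = 4423.5 − 9/2 + 1 = 4420.

4420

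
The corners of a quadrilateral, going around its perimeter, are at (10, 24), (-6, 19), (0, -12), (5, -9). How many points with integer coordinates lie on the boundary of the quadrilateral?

Along each edge there are gcd(|Δx|,|Δy|)+1 lattice points, so counting each shared vertex once the boundary has gcd(16,5) + gcd(6,31) + gcd(5,3) + gcd(5,33) = 1+1+1+1 = 4.

4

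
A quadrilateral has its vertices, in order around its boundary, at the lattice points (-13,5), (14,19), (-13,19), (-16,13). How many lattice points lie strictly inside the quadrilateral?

195

Using the shoelace formula, 2A = |((-13)·19 − 14·5) + (14·19 − (-13)·19) + ((-13)·13 − (-16)·19) + ((-16)·5 − (-13)·13)| = 420, so the area is 210.
The number of boundary lattice points is Σ gcd(|Δx|,|Δy|) = gcd(27,14) + gcd(27,0) + gcd(3,6) + gcd(3,8) = 1+27+3+1 = 32.
By Pick's theorem A = I + B/2 − 1, so I = 210 − 32/2 + 1 = 195.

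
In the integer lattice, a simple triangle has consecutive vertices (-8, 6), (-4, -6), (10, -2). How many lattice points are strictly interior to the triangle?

The shoelace formula gives twice the area as |[(-8)·(-6) − (-4)·6] + [(-4)·(-2) − 10·(-6)] + [10·6 − (-8)·(-2)]| = 184, so the area is 92.
Summing gcd(|Δx|,|Δy|) over the edges gives the boundary count: gcd(4,12) + gcd(14,4) + gcd(18,8) = 4+2+2 = 8.
By Pick's theorem A = I + B/2 − 1, so I = 92 − 8/2 + 1 = 89.

89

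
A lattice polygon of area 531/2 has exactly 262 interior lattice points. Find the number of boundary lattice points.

Pick's theorem gives A = I + B/2 − 1, so B = 2(A − I + 1) = 2(531/2 − 262 + 1) = 9.

9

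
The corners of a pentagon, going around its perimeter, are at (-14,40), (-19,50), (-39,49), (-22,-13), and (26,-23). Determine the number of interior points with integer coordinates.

2109

By the shoelace formula, twice the signed area is |[(-14)·50 − (-19)·40] + [(-19)·49 − (-39)·50] + [(-39)·(-13) − (-22)·49] + [(-22)·(-23) − 26·(-13)] + [26·40 − (-14)·(-23)]| = 4226, so the area is 2113.
Summing gcd(|Δx|,|Δy|) over the edges gives the boundary count: gcd(5,10) + gcd(20,1) + gcd(17,62) + gcd(48,10) + gcd(40,63) = 5+1+1+2+1 = 10.
By Pick's theorem A = I + B/2 − 1, so I = 2113 − 10/2 + 1 = 2109.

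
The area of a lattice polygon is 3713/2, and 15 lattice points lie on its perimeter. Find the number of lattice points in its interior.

1850

From Pick's theorem, I = A − B/2 + 1 = 3713/2 − 15/2 + 1 = 1850.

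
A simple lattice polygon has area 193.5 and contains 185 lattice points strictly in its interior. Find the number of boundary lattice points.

19

Pick's theorem gives A = I + B/2 − 1, so B = 2(A − I + 1) = 2(193.5 − 185 + 1) = 19.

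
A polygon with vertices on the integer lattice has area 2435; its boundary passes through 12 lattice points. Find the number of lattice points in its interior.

Pick's theorem A = I + B/2 − 1 rearranges to I = A − B/2 + 1 = 2435 − 12/2 + 1 = 2430.

2430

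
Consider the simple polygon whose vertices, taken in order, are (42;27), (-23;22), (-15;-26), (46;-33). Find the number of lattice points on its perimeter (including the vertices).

The number of boundary lattice points is Σ gcd(|Δx|,|Δy|) = gcd(65,5) + gcd(8,48) + gcd(61,7) + gcd(4,60) = 5+8+1+4 = 18.

18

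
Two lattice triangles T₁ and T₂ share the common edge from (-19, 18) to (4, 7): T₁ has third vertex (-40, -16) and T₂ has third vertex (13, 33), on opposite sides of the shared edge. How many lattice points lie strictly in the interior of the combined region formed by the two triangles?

The union is the simple quadrilateral with vertices (-19, 18), (-40, -16), (4, 7), (13, 33) in order.
Using the shoelace formula, 2A = |((-19)·(-16) − (-40)·18) + ((-40)·7 − 4·(-16)) + (4·33 − 13·7) + (13·18 − (-19)·33)| = 1710, so the area is 855.
Along each edge there are gcd(|Δx|,|Δy|)+1 lattice points, so counting each shared vertex once the boundary has gcd(21,34) + gcd(44,23) + gcd(9,26) + gcd(32,15) = 1+1+1+1 = 4.
By Pick's theorem I = A − B/2 + 1 = 855 − 4/2 + 1 = 854.

854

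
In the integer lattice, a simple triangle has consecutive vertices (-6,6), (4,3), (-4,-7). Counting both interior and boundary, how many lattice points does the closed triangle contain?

65

Using the shoelace formula, 2A = |[(-6)·3 − 4·6] + [4·(-7) − (-4)·3] + [(-4)·6 − (-6)·(-7)]| = 124, so the area is 62.
Along each edge there are gcd(|Δx|,|Δy|)+1 lattice points, so counting each shared vertex once the boundary has gcd(10,3) + gcd(8,10) + gcd(2,13) = 1+2+1 = 4.
Pick's theorem gives I = A − B/2 + 1 = 62 − 4/2 + 1 = 61, so the closed region contains I + B = 61 + 4 = 65 lattice points.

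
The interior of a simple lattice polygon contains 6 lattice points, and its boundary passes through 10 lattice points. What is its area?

10

By Pick's theorem, A = I + B/2 − 1 = 6 + 10/2 − 1 = 10.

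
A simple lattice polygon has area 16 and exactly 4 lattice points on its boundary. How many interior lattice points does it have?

15

From Pick's theorem, I = A − B/2 + 1 = 16 − 4/2 + 1 = 15.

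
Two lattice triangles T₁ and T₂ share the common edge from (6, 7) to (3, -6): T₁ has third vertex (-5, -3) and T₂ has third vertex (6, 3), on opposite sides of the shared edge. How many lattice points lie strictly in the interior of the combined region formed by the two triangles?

The union is the simple quadrilateral with vertices (6, 7), (-5, -3), (3, -6), (6, 3) in order.
The shoelace formula gives twice the area as |[6·(-3) − (-5)·7] + [(-5)·(-6) − 3·(-3)] + [3·3 − 6·(-6)] + [6·7 − 6·3]| = 125, so the area is 62.5.
Along each edge there are gcd(|Δx|,|Δy|)+1 lattice points, so counting each shared vertex once the boundary has gcd(11,10) + gcd(8,3) + gcd(3,9) + gcd(0,4) = 1+1+3+4 = 9.
By Pick's theorem I = A − B/2 + 1 = 62.5 − 9/2 + 1 = 59.

59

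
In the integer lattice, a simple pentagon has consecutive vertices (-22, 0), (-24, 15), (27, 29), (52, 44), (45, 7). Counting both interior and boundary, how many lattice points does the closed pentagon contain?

1612

Using the shoelace formula, 2A = |((-22)·15 − (-24)·0) + ((-24)·29 − 27·15) + (27·44 − 52·29) + (52·7 − 45·44) + (45·0 − (-22)·7)| = 3213, so the area is 1606.5.
The number of boundary lattice points is Σ gcd(|Δx|,|Δy|) = gcd(2,15) + gcd(51,14) + gcd(25,15) + gcd(7,37) + gcd(67,7) = 1+1+5+1+1 = 9.
Pick's theorem gives I = A − B/2 + 1 = 1606.5 − 9/2 + 1 = 1603, so the closed region contains I + B = 1603 + 9 = 1612 lattice points.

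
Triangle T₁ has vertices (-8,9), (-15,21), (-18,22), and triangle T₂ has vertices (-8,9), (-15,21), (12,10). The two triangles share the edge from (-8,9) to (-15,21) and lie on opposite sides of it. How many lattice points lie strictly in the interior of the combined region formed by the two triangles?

137

The union is the simple quadrilateral with vertices (-8,9), (-18,22), (-15,21), (12,10) in order.
Using the shoelace formula, 2A = |[(-8)·22 − (-18)·9] + [(-18)·21 − (-15)·22] + [(-15)·10 − 12·21] + [12·9 − (-8)·10]| = 276, so the area is 138.
The number of boundary lattice points is Σ gcd(|Δx|,|Δy|) = gcd(10,13) + gcd(3,1) + gcd(27,11) + gcd(20,1) = 1+1+1+1 = 4.
By Pick's theorem I = A − B/2 + 1 = 138 − 4/2 + 1 = 137.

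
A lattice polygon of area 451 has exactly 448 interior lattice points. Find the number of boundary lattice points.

Pick's theorem gives A = I + B/2 − 1, so B = 2(A − I + 1) = 2(451 − 448 + 1) = 8.

8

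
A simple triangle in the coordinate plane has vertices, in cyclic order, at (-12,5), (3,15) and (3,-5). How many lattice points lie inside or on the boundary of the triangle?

166

By the shoelace formula, twice the signed area is |((-12)·15 − 3·5) + (3·(-5) − 3·15) + (3·5 − (-12)·(-5))| = 300, so the area is 150.
Along each edge there are gcd(|Δx|,|Δy|)+1 lattice points, so counting each shared vertex once the boundary has gcd(15,10) + gcd(0,20) + gcd(15,10) = 5+20+5 = 30.
Pick's theorem gives I = A − B/2 + 1 = 150 − 30/2 + 1 = 136, so the closed region contains I + B = 136 + 30 = 166 lattice points.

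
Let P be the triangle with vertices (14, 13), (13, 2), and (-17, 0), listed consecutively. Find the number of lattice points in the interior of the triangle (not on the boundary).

The shoelace formula gives twice the area as |[14·2 − 13·13] + [13·0 − (-17)·2] + [(-17)·13 − 14·0]| = 328, so the area is 164.
Along each edge there are gcd(|Δx|,|Δy|)+1 lattice points, so counting each shared vertex once the boundary has gcd(1,11) + gcd(30,2) + gcd(31,13) = 1+2+1 = 4.
By Pick's theorem A = I + B/2 − 1, so I = 164 − 4/2 + 1 = 163.

163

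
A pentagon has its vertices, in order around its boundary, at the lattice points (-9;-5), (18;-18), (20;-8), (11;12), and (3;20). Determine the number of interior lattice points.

567

By the shoelace formula, twice the signed area is |((-9)·(-18) − 18·(-5)) + (18·(-8) − 20·(-18)) + (20·12 − 11·(-8)) + (11·20 − 3·12) + (3·(-5) − (-9)·20)| = 1145, so the area is 572.5.
Summing gcd(|Δx|,|Δy|) over the edges gives the boundary count: gcd(27,13) + gcd(2,10) + gcd(9,20) + gcd(8,8) + gcd(12,25) = 1+2+1+8+1 = 13.
By Pick's theorem A = I + B/2 − 1, so I = 572.5 − 13/2 + 1 = 567.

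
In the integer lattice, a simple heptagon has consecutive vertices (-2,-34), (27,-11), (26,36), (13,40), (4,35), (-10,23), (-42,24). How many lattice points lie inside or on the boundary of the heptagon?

2860

By the shoelace formula, twice the signed area is |[(-2)·(-11) − 27·(-34)] + [27·36 − 26·(-11)] + [26·40 − 13·36] + [13·35 − 4·40] + [4·23 − (-10)·35] + [(-10)·24 − (-42)·23] + [(-42)·(-34) − (-2)·24]| = 5709, so the area is 5709/2.
Along each edge there are gcd(|Δx|,|Δy|)+1 lattice points, so counting each shared vertex once the boundary has gcd(29,23) + gcd(1,47) + gcd(13,4) + gcd(9,5) + gcd(14,12) + gcd(32,1) + gcd(40,58) = 1+1+1+1+2+1+2 = 9.
Pick's theorem gives I = A − B/2 + 1 = 5709/2 − 9/2 + 1 = 2851, so the closed region contains I + B = 2851 + 9 = 2860 lattice points.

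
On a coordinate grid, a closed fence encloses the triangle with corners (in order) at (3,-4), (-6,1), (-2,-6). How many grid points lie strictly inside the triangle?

21

By the shoelace formula, twice the signed area is |[3·1 − (-6)·(-4)] + [(-6)·(-6) − (-2)·1] + [(-2)·(-4) − 3·(-6)]| = 43, so the area is 43/2.
The number of boundary lattice points is Σ gcd(|Δx|,|Δy|) = gcd(9,5) + gcd(4,7) + gcd(5,2) = 1+1+1 = 3.
Pick's theorem gives I = A − B/2 + 1 = 43/2 − 3/2 + 1 = 21.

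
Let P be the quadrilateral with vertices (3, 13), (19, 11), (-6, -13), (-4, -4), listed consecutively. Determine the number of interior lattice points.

230

The shoelace formula gives twice the area as |[3·11 − 19·13] + [19·(-13) − (-6)·11] + [(-6)·(-4) − (-4)·(-13)] + [(-4)·13 − 3·(-4)]| = 463, so the area is 231.5.
Summing gcd(|Δx|,|Δy|) over the edges gives the boundary count: gcd(16,2) + gcd(25,24) + gcd(2,9) + gcd(7,17) = 2+1+1+1 = 5.
Pick's theorem gives I = A − B/2 + 1 = 231.5 − 5/2 + 1 = 230.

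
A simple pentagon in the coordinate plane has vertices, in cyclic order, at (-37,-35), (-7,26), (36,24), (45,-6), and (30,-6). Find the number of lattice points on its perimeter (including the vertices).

Along each edge there are gcd(|Δx|,|Δy|)+1 lattice points, so counting each shared vertex once the boundary has gcd(30,61) + gcd(43,2) + gcd(9,30) + gcd(15,0) + gcd(67,29) = 1+1+3+15+1 = 21.

21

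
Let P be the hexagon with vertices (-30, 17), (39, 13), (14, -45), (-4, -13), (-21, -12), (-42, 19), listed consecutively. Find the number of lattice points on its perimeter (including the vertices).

Summing gcd(|Δx|,|Δy|) over the edges gives the boundary count: gcd(69,4) + gcd(25,58) + gcd(18,32) + gcd(17,1) + gcd(21,31) + gcd(12,2) = 1+1+2+1+1+2 = 8.

8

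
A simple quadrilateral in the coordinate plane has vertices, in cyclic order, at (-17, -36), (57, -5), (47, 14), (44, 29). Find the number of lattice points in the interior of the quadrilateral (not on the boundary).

The shoelace formula gives twice the area as |((-17)·(-5) − 57·(-36)) + (57·14 − 47·(-5)) + (47·29 − 44·14) + (44·(-36) − (-17)·29)| = 2826, so the area is 1413.
Summing gcd(|Δx|,|Δy|) over the edges gives the boundary count: gcd(74,31) + gcd(10,19) + gcd(3,15) + gcd(61,65) = 1+1+3+1 = 6.
By Pick's theorem A = I + B/2 − 1, so I = 1413 − 6/2 + 1 = 1411.

1411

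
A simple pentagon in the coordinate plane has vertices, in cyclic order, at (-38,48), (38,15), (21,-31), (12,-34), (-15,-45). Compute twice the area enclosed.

The shoelace formula gives twice the area as |[(-38)·15 − 38·48] + [38·(-31) − 21·15] + [21·(-34) − 12·(-31)] + [12·(-45) − (-15)·(-34)] + [(-15)·48 − (-38)·(-45)]| = 7709, so the area is 7709/2.

7709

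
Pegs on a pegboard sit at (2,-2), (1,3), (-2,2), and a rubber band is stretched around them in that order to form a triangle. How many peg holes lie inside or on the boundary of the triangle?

12

The shoelace formula gives twice the area as |(2·3 − 1·(-2)) + (1·2 − (-2)·3) + ((-2)·(-2) − 2·2)| = 16, so the area is 8.
The number of boundary lattice points is Σ gcd(|Δx|,|Δy|) = gcd(1,5) + gcd(3,1) + gcd(4,4) = 1+1+4 = 6.
Pick's theorem gives I = A − B/2 + 1 = 8 − 6/2 + 1 = 6, so the closed region contains I + B = 6 + 6 = 12 lattice points.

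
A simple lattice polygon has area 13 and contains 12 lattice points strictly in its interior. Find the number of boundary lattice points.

Pick's theorem gives A = I + B/2 − 1, so B = 2(A − I + 1) = 2(13 − 12 + 1) = 4.

4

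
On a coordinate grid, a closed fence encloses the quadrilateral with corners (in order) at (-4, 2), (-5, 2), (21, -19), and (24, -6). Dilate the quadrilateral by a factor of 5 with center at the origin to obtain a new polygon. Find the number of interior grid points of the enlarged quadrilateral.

5096

By the shoelace formula, twice the signed area is |[(-4)·2 − (-5)·2] + [(-5)·(-19) − 21·2] + [21·(-6) − 24·(-19)] + [24·2 − (-4)·(-6)]| = 409, so the area is 204.5.
The number of boundary lattice points is Σ gcd(|Δx|,|Δy|) = gcd(1,0) + gcd(26,21) + gcd(3,13) + gcd(28,8) = 1+1+1+4 = 7.
Scaling by 5 multiplies the area by 5² = 25 (so the new area is 10225/2) and multiplies the boundary lattice-point count by 5, giving 35.
By Pick's theorem, the interior count of the dilated polygon is 10225/2 − 35/2 + 1 = 5096.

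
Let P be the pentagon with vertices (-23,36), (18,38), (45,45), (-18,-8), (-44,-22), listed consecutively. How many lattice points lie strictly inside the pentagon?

By the shoelace formula, twice the signed area is |((-23)·38 − 18·36) + (18·45 − 45·38) + (45·(-8) − (-18)·45) + ((-18)·(-22) − (-44)·(-8)) + ((-44)·36 − (-23)·(-22))| = 4018, so the area is 2009.
Along each edge there are gcd(|Δx|,|Δy|)+1 lattice points, so counting each shared vertex once the boundary has gcd(41,2) + gcd(27,7) + gcd(63,53) + gcd(26,14) + gcd(21,58) = 1+1+1+2+1 = 6.
Pick's theorem gives I = A − B/2 + 1 = 2009 − 6/2 + 1 = 2007.

2007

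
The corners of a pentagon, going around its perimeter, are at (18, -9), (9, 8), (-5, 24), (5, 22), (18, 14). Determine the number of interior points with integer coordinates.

231

The shoelace formula gives twice the area as |[18·8 − 9·(-9)] + [9·24 − (-5)·8] + [(-5)·22 − 5·24] + [5·14 − 18·22] + [18·(-9) − 18·14]| = 489, so the area is 489/2.
Along each edge there are gcd(|Δx|,|Δy|)+1 lattice points, so counting each shared vertex once the boundary has gcd(9,17) + gcd(14,16) + gcd(10,2) + gcd(13,8) + gcd(0,23) = 1+2+2+1+23 = 29.
Pick's theorem gives I = A − B/2 + 1 = 489/2 − 29/2 + 1 = 231.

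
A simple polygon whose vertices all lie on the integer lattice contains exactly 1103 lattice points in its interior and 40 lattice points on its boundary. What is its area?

By Pick's theorem, A = I + B/2 − 1 = 1103 + 40/2 − 1 = 1122.

1122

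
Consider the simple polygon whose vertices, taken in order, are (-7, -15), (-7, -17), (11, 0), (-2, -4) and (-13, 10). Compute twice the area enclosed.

Using the shoelace formula, 2A = |[(-7)·(-17) − (-7)·(-15)] + [(-7)·0 − 11·(-17)] + [11·(-4) − (-2)·0] + [(-2)·10 − (-13)·(-4)] + [(-13)·(-15) − (-7)·10]| = 350, so the area is 175.

350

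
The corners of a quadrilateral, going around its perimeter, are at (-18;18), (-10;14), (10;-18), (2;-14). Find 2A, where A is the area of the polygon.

By the shoelace formula, twice the signed area is |((-18)·14 − (-10)·18) + ((-10)·(-18) − 10·14) + (10·(-14) − 2·(-18)) + (2·18 − (-18)·(-14))| = 352, so the area is 176.

352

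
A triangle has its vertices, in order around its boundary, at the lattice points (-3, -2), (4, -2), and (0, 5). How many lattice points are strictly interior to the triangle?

21

Using the shoelace formula, 2A = |((-3)·(-2) − 4·(-2)) + (4·5 − 0·(-2)) + (0·(-2) − (-3)·5)| = 49, so the area is 24.5.
The number of boundary lattice points is Σ gcd(|Δx|,|Δy|) = gcd(7,0) + gcd(4,7) + gcd(3,7) = 7+1+1 = 9.
Pick's theorem gives I = A − B/2 + 1 = 24.5 − 9/2 + 1 = 21.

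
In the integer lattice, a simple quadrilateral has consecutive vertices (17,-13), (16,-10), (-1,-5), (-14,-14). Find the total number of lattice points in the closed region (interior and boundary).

159

By the shoelace formula, twice the signed area is |(17·(-10) − 16·(-13)) + (16·(-5) − (-1)·(-10)) + ((-1)·(-14) − (-14)·(-5)) + ((-14)·(-13) − 17·(-14))| = 312, so the area is 156.
The number of boundary lattice points is Σ gcd(|Δx|,|Δy|) = gcd(1,3) + gcd(17,5) + gcd(13,9) + gcd(31,1) = 1+1+1+1 = 4.
Pick's theorem gives I = A − B/2 + 1 = 156 − 4/2 + 1 = 155, so the closed region contains I + B = 155 + 4 = 159 lattice points.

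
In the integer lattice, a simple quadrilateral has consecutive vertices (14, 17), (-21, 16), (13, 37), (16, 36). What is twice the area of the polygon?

760

By the shoelace formula, twice the signed area is |(14·16 − (-21)·17) + ((-21)·37 − 13·16) + (13·36 − 16·37) + (16·17 − 14·36)| = 760, so the area is 380.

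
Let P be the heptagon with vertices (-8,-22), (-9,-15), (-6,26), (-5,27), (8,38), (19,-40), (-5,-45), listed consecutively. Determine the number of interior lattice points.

1591

The shoelace formula gives twice the area as |((-8)·(-15) − (-9)·(-22)) + ((-9)·26 − (-6)·(-15)) + ((-6)·27 − (-5)·26) + ((-5)·38 − 8·27) + (8·(-40) − 19·38) + (19·(-45) − (-5)·(-40)) + ((-5)·(-22) − (-8)·(-45))| = 3187, so the area is 1593.5.
The number of boundary lattice points is Σ gcd(|Δx|,|Δy|) = gcd(1,7) + gcd(3,41) + gcd(1,1) + gcd(13,11) + gcd(11,78) + gcd(24,5) + gcd(3,23) = 1+1+1+1+1+1+1 = 7.
By Pick's theorem A = I + B/2 − 1, so I = 1593.5 − 7/2 + 1 = 1591.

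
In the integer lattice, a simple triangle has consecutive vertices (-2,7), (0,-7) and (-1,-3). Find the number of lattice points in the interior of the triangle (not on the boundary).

2

The shoelace formula gives twice the area as |[(-2)·(-7) − 0·7] + [0·(-3) − (-1)·(-7)] + [(-1)·7 − (-2)·(-3)]| = 6, so the area is 3.
The number of boundary lattice points is Σ gcd(|Δx|,|Δy|) = gcd(2,14) + gcd(1,4) + gcd(1,10) = 2+1+1 = 4.
Pick's theorem gives I = A − B/2 + 1 = 3 − 4/2 + 1 = 2.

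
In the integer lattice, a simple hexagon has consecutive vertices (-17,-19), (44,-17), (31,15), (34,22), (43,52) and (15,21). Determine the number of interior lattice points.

1744

Using the shoelace formula, 2A = |((-17)·(-17) − 44·(-19)) + (44·15 − 31·(-17)) + (31·22 − 34·15) + (34·52 − 43·22) + (43·21 − 15·52) + (15·(-19) − (-17)·21)| = 3501, so the area is 3501/2.
The number of boundary lattice points is Σ gcd(|Δx|,|Δy|) = gcd(61,2) + gcd(13,32) + gcd(3,7) + gcd(9,30) + gcd(28,31) + gcd(32,40) = 1+1+1+3+1+8 = 15.
Pick's theorem gives I = A − B/2 + 1 = 3501/2 − 15/2 + 1 = 1744.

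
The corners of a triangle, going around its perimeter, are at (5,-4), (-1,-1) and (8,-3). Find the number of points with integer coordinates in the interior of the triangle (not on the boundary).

6

By the shoelace formula, twice the signed area is |(5·(-1) − (-1)·(-4)) + ((-1)·(-3) − 8·(-1)) + (8·(-4) − 5·(-3))| = 15, so the area is 15/2.
Along each edge there are gcd(|Δx|,|Δy|)+1 lattice points, so counting each shared vertex once the boundary has gcd(6,3) + gcd(9,2) + gcd(3,1) = 3+1+1 = 5.
Pick's theorem gives I = A − B/2 + 1 = 15/2 − 5/2 + 1 = 6.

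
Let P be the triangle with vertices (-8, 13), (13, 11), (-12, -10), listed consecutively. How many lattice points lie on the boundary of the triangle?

3

Along each edge there are gcd(|Δx|,|Δy|)+1 lattice points, so counting each shared vertex once the boundary has gcd(21,2) + gcd(25,21) + gcd(4,23) = 1+1+1 = 3.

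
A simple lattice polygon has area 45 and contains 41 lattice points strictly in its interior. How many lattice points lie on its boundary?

Pick's theorem gives A = I + B/2 − 1, so B = 2(A − I + 1) = 2(45 − 41 + 1) = 10.

10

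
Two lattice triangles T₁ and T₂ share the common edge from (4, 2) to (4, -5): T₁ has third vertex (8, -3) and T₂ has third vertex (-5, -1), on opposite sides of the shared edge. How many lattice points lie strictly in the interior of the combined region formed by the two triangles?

43

The union is the simple quadrilateral with vertices (4, 2), (8, -3), (4, -5), (-5, -1) in order.
The shoelace formula gives twice the area as |[4·(-3) − 8·2] + [8·(-5) − 4·(-3)] + [4·(-1) − (-5)·(-5)] + [(-5)·2 − 4·(-1)]| = 91, so the area is 91/2.
The number of boundary lattice points is Σ gcd(|Δx|,|Δy|) = gcd(4,5) + gcd(4,2) + gcd(9,4) + gcd(9,3) = 1+2+1+3 = 7.
By Pick's theorem I = A − B/2 + 1 = 91/2 − 7/2 + 1 = 43.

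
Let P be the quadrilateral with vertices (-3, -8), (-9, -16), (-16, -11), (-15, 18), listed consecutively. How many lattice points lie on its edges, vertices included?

Along each edge there are gcd(|Δx|,|Δy|)+1 lattice points, so counting each shared vertex once the boundary has gcd(6,8) + gcd(7,5) + gcd(1,29) + gcd(12,26) = 2+1+1+2 = 6.

6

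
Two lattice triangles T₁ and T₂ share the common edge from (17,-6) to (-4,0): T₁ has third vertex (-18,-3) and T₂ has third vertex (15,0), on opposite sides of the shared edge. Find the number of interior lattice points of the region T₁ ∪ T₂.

120

The union is the simple quadrilateral with vertices (17,-6), (-18,-3), (-4,0), (15,0) in order.
By the shoelace formula, twice the signed area is |[17·(-3) − (-18)·(-6)] + [(-18)·0 − (-4)·(-3)] + [(-4)·0 − 15·0] + [15·(-6) − 17·0]| = 261, so the area is 130.5.
Along each edge there are gcd(|Δx|,|Δy|)+1 lattice points, so counting each shared vertex once the boundary has gcd(35,3) + gcd(14,3) + gcd(19,0) + gcd(2,6) = 1+1+19+2 = 23.
By Pick's theorem I = A − B/2 + 1 = 130.5 − 23/2 + 1 = 120.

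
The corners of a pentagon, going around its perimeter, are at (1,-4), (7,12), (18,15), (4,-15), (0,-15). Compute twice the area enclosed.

Using the shoelace formula, 2A = |(1·12 − 7·(-4)) + (7·15 − 18·12) + (18·(-15) − 4·15) + (4·(-15) − 0·(-15)) + (0·(-4) − 1·(-15))| = 446, so the area is 223.

446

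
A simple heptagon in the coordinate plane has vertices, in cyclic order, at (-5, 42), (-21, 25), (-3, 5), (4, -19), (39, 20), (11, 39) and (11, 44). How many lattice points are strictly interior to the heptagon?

1806

Using the shoelace formula, 2A = |[(-5)·25 − (-21)·42] + [(-21)·5 − (-3)·25] + [(-3)·(-19) − 4·5] + [4·20 − 39·(-19)] + [39·39 − 11·20] + [11·44 − 11·39] + [11·42 − (-5)·44]| = 3623, so the area is 3623/2.
Along each edge there are gcd(|Δx|,|Δy|)+1 lattice points, so counting each shared vertex once the boundary has gcd(16,17) + gcd(18,20) + gcd(7,24) + gcd(35,39) + gcd(28,19) + gcd(0,5) + gcd(16,2) = 1+2+1+1+1+5+2 = 13.
By Pick's theorem A = I + B/2 − 1, so I = 3623/2 − 13/2 + 1 = 1806.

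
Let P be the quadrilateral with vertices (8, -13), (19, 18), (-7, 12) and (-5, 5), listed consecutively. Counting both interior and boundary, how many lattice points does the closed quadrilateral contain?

401

Using the shoelace formula, 2A = |[8·18 − 19·(-13)] + [19·12 − (-7)·18] + [(-7)·5 − (-5)·12] + [(-5)·(-13) − 8·5]| = 795, so the area is 795/2.
Summing gcd(|Δx|,|Δy|) over the edges gives the boundary count: gcd(11,31) + gcd(26,6) + gcd(2,7) + gcd(13,18) = 1+2+1+1 = 5.
Pick's theorem gives I = A − B/2 + 1 = 795/2 − 5/2 + 1 = 396, so the closed region contains I + B = 396 + 5 = 401 lattice points.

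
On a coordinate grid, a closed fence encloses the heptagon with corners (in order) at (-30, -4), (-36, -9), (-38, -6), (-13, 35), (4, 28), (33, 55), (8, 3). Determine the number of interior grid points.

1447

By the shoelace formula, twice the signed area is |[(-30)·(-9) − (-36)·(-4)] + [(-36)·(-6) − (-38)·(-9)] + [(-38)·35 − (-13)·(-6)] + [(-13)·28 − 4·35] + [4·55 − 33·28] + [33·3 − 8·55] + [8·(-4) − (-30)·3]| = 2899, so the area is 1449.5.
The number of boundary lattice points is Σ gcd(|Δx|,|Δy|) = gcd(6,5) + gcd(2,3) + gcd(25,41) + gcd(17,7) + gcd(29,27) + gcd(25,52) + gcd(38,7) = 1+1+1+1+1+1+1 = 7.
Pick's theorem gives I = A − B/2 + 1 = 1449.5 − 7/2 + 1 = 1447.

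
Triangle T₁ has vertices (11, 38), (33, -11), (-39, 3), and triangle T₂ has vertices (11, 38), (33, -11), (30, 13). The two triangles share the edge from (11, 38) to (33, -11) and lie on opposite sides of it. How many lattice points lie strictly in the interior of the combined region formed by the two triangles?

The union is the simple quadrilateral with vertices (11, 38), (-39, 3), (33, -11), (30, 13) in order.
Using the shoelace formula, 2A = |(11·3 − (-39)·38) + ((-39)·(-11) − 33·3) + (33·13 − 30·(-11)) + (30·38 − 11·13)| = 3601, so the area is 3601/2.
The number of boundary lattice points is Σ gcd(|Δx|,|Δy|) = gcd(50,35) + gcd(72,14) + gcd(3,24) + gcd(19,25) = 5+2+3+1 = 11.
By Pick's theorem I = A − B/2 + 1 = 3601/2 − 11/2 + 1 = 1796.

1796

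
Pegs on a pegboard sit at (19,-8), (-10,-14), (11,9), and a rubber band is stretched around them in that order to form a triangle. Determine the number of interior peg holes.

270

By the shoelace formula, twice the signed area is |(19·(-14) − (-10)·(-8)) + ((-10)·9 − 11·(-14)) + (11·(-8) − 19·9)| = 541, so the area is 270.5.
The number of boundary lattice points is Σ gcd(|Δx|,|Δy|) = gcd(29,6) + gcd(21,23) + gcd(8,17) = 1+1+1 = 3.
Pick's theorem gives I = A − B/2 + 1 = 270.5 − 3/2 + 1 = 270.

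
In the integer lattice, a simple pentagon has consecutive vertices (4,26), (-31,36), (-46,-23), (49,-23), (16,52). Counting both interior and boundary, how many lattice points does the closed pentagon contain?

4368

Using the shoelace formula, 2A = |(4·36 − (-31)·26) + ((-31)·(-23) − (-46)·36) + ((-46)·(-23) − 49·(-23)) + (49·52 − 16·(-23)) + (16·26 − 4·52)| = 8628, so the area is 4314.
The number of boundary lattice points is Σ gcd(|Δx|,|Δy|) = gcd(35,10) + gcd(15,59) + gcd(95,0) + gcd(33,75) + gcd(12,26) = 5+1+95+3+2 = 106.
Pick's theorem gives I = A − B/2 + 1 = 4314 − 106/2 + 1 = 4262, so the closed region contains I + B = 4262 + 106 = 4368 lattice points.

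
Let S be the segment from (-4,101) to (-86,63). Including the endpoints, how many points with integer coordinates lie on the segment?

3

The number of lattice points on a segment between lattice points is gcd(|Δx|,|Δy|) + 1 = gcd(82,38) + 1 = 2 + 1 = 3.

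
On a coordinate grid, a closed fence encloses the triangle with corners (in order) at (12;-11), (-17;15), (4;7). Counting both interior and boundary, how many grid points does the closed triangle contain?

160

The shoelace formula gives twice the area as |[12·15 − (-17)·(-11)] + [(-17)·7 − 4·15] + [4·(-11) − 12·7]| = 314, so the area is 157.
The number of boundary lattice points is Σ gcd(|Δx|,|Δy|) = gcd(29,26) + gcd(21,8) + gcd(8,18) = 1+1+2 = 4.
Pick's theorem gives I = A − B/2 + 1 = 157 − 4/2 + 1 = 156, so the closed region contains I + B = 156 + 4 = 160 lattice points.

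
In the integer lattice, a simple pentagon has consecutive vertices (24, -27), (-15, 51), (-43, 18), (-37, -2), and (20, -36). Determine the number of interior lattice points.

2574

By the shoelace formula, twice the signed area is |(24·51 − (-15)·(-27)) + ((-15)·18 − (-43)·51) + ((-43)·(-2) − (-37)·18) + ((-37)·(-36) − 20·(-2)) + (20·(-27) − 24·(-36))| = 5190, so the area is 2595.
Along each edge there are gcd(|Δx|,|Δy|)+1 lattice points, so counting each shared vertex once the boundary has gcd(39,78) + gcd(28,33) + gcd(6,20) + gcd(57,34) + gcd(4,9) = 39+1+2+1+1 = 44.
Pick's theorem gives I = A − B/2 + 1 = 2595 − 44/2 + 1 = 2574.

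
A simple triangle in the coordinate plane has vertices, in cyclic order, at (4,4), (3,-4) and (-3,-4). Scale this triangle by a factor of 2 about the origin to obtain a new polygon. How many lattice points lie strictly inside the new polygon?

89

Using the shoelace formula, 2A = |(4·(-4) − 3·4) + (3·(-4) − (-3)·(-4)) + ((-3)·4 − 4·(-4))| = 48, so the area is 24.
Summing gcd(|Δx|,|Δy|) over the edges gives the boundary count: gcd(1,8) + gcd(6,0) + gcd(7,8) = 1+6+1 = 8.
Scaling by 2 multiplies the area by 2² = 4 (so the new area is 96) and multiplies the boundary lattice-point count by 2, giving 16.
By Pick's theorem, the interior count of the dilated polygon is 96 − 16/2 + 1 = 89.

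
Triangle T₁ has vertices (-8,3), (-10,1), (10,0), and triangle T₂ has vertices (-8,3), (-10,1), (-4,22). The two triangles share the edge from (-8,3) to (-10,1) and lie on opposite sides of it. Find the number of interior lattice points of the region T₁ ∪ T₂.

33

The union is the simple quadrilateral with vertices (-8,3), (10,0), (-10,1), (-4,22) in order.
By the shoelace formula, twice the signed area is |[(-8)·0 − 10·3] + [10·1 − (-10)·0] + [(-10)·22 − (-4)·1] + [(-4)·3 − (-8)·22]| = 72, so the area is 36.
Summing gcd(|Δx|,|Δy|) over the edges gives the boundary count: gcd(18,3) + gcd(20,1) + gcd(6,21) + gcd(4,19) = 3+1+3+1 = 8.
By Pick's theorem I = A − B/2 + 1 = 36 − 8/2 + 1 = 33.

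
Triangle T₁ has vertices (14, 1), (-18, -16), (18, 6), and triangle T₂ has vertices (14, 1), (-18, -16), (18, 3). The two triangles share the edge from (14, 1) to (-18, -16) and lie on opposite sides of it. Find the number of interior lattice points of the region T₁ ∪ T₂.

46

The union is the simple quadrilateral with vertices (14, 1), (18, 6), (-18, -16), (18, 3) in order.
By the shoelace formula, twice the signed area is |(14·6 − 18·1) + (18·(-16) − (-18)·6) + ((-18)·3 − 18·(-16)) + (18·1 − 14·3)| = 96, so the area is 48.
Summing gcd(|Δx|,|Δy|) over the edges gives the boundary count: gcd(4,5) + gcd(36,22) + gcd(36,19) + gcd(4,2) = 1+2+1+2 = 6.
By Pick's theorem I = A − B/2 + 1 = 48 − 6/2 + 1 = 46.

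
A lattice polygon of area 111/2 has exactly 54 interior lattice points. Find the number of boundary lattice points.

5

Pick's theorem gives A = I + B/2 − 1, so B = 2(A − I + 1) = 2(111/2 − 54 + 1) = 5.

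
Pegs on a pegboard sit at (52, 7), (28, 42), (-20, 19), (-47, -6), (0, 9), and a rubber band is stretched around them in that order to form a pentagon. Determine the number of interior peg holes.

By the shoelace formula, twice the signed area is |(52·42 − 28·7) + (28·19 − (-20)·42) + ((-20)·(-6) − (-47)·19) + ((-47)·9 − 0·(-6)) + (0·7 − 52·9)| = 3482, so the area is 1741.
Along each edge there are gcd(|Δx|,|Δy|)+1 lattice points, so counting each shared vertex once the boundary has gcd(24,35) + gcd(48,23) + gcd(27,25) + gcd(47,15) + gcd(52,2) = 1+1+1+1+2 = 6.
By Pick's theorem A = I + B/2 − 1, so I = 1741 − 6/2 + 1 = 1739.

1739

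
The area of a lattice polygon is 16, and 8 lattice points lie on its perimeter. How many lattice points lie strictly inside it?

From Pick's theorem, I = A − B/2 + 1 = 16 − 8/2 + 1 = 13.

13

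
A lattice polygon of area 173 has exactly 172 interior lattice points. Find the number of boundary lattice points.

Pick's theorem gives A = I + B/2 − 1, so B = 2(A − I + 1) = 2(173 − 172 + 1) = 4.

4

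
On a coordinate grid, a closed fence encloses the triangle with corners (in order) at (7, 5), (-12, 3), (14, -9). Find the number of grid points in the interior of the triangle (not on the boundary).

136

By the shoelace formula, twice the signed area is |[7·3 − (-12)·5] + [(-12)·(-9) − 14·3] + [14·5 − 7·(-9)]| = 280, so the area is 140.
Summing gcd(|Δx|,|Δy|) over the edges gives the boundary count: gcd(19,2) + gcd(26,12) + gcd(7,14) = 1+2+7 = 10.
By Pick's theorem A = I + B/2 − 1, so I = 140 − 10/2 + 1 = 136.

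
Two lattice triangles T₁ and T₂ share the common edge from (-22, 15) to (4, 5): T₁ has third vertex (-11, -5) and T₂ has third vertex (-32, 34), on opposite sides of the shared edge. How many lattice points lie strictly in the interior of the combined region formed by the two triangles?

399

The union is the simple quadrilateral with vertices (-22, 15), (-11, -5), (4, 5), (-32, 34) in order.
By the shoelace formula, twice the signed area is |((-22)·(-5) − (-11)·15) + ((-11)·5 − 4·(-5)) + (4·34 − (-32)·5) + ((-32)·15 − (-22)·34)| = 804, so the area is 402.
Along each edge there are gcd(|Δx|,|Δy|)+1 lattice points, so counting each shared vertex once the boundary has gcd(11,20) + gcd(15,10) + gcd(36,29) + gcd(10,19) = 1+5+1+1 = 8.
By Pick's theorem I = A − B/2 + 1 = 402 − 8/2 + 1 = 399.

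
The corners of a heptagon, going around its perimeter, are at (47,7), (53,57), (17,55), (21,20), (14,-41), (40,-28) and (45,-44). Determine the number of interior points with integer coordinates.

By the shoelace formula, twice the signed area is |[47·57 − 53·7] + [53·55 − 17·57] + [17·20 − 21·55] + [21·(-41) − 14·20] + [14·(-28) − 40·(-41)] + [40·(-44) − 45·(-28)] + [45·7 − 47·(-44)]| = 5429, so the area is 5429/2.
Summing gcd(|Δx|,|Δy|) over the edges gives the boundary count: gcd(6,50) + gcd(36,2) + gcd(4,35) + gcd(7,61) + gcd(26,13) + gcd(5,16) + gcd(2,51) = 2+2+1+1+13+1+1 = 21.
Pick's theorem gives I = A − B/2 + 1 = 5429/2 − 21/2 + 1 = 2705.

2705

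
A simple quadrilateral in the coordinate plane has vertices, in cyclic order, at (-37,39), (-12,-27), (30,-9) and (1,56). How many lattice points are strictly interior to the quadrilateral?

Using the shoelace formula, 2A = |((-37)·(-27) − (-12)·39) + ((-12)·(-9) − 30·(-27)) + (30·56 − 1·(-9)) + (1·39 − (-37)·56)| = 6185, so the area is 3092.5.
Summing gcd(|Δx|,|Δy|) over the edges gives the boundary count: gcd(25,66) + gcd(42,18) + gcd(29,65) + gcd(38,17) = 1+6+1+1 = 9.
Pick's theorem gives I = A − B/2 + 1 = 3092.5 − 9/2 + 1 = 3089.

3089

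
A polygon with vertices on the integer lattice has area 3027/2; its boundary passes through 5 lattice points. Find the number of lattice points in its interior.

Pick's theorem A = I + B/2 − 1 rearranges to I = A − B/2 + 1 = 3027/2 − 5/2 + 1 = 1512.

1512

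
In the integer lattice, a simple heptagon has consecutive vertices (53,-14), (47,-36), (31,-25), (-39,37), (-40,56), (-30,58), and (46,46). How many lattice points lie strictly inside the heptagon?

4800

Using the shoelace formula, 2A = |[53·(-36) − 47·(-14)] + [47·(-25) − 31·(-36)] + [31·37 − (-39)·(-25)] + [(-39)·56 − (-40)·37] + [(-40)·58 − (-30)·56] + [(-30)·46 − 46·58] + [46·(-14) − 53·46]| = 9611, so the area is 4805.5.
The number of boundary lattice points is Σ gcd(|Δx|,|Δy|) = gcd(6,22) + gcd(16,11) + gcd(70,62) + gcd(1,19) + gcd(10,2) + gcd(76,12) + gcd(7,60) = 2+1+2+1+2+4+1 = 13.
Pick's theorem gives I = A − B/2 + 1 = 4805.5 − 13/2 + 1 = 4800.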